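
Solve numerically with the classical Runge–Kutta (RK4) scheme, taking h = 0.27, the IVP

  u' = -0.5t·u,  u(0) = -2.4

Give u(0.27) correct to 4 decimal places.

-2.3567

RK4: k1 = f(t_n, u_n); k2 = f(t_n + h/2, u_n + (h/2)·k1); k3 = f(t_n + h/2, u_n + (h/2)·k2); k4 = f(t_n + h, u_n + h·k3); u_{n+1} = u_n + (h/6)·(k1 + 2k2 + 2k3 + k4).
t=0.000000, u=-2.400000:
  k1 = f(0.000000, -2.400000) = 0.000000
  k2 = f(0.135000, -2.400000) = 0.162000
  k3 = f(0.135000, -2.378130) = 0.160524
  k4 = f(0.270000, -2.356659) = 0.318149
  u ← -2.400000 + (0.27/6)·(k1 + 2k2 + 2k3 + k4) = -2.356656
u(0.27) ≈ -2.3567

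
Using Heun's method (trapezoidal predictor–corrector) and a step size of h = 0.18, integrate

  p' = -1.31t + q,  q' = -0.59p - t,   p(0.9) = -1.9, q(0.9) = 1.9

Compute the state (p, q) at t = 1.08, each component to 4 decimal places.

Heun on (p,q): k1 = f(t_n, state_n); k2 = f(t_n + h, state_n + h·k1); state_{n+1} = state_n + (h/2)·(k1 + k2).
0.900000: (-1.900000, 1.900000)
  k1 = (0.721000, 0.221000)
  predictor → (-1.770220, 1.939780)
  k2 = (0.524980, -0.035570)
  → (-1.787862, 1.916689)
(p(1.08), q(1.08)) ≈ (-1.7879, 1.9167)

-1.7879, 1.9167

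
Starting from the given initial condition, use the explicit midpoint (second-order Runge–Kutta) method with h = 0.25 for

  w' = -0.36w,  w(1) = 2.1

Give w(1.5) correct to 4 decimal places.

1.7545

Midpoint: k1 = f(t_n, w_n); k2 = f(t_n + h/2, w_n + (h/2)·k1); w_{n+1} = w_n + h·k2.
t=1.000000, w=2.100000:
  k1 = f(1.000000, 2.100000) = -0.756000
  k2 = f(1.125000, 2.005500) = -0.721980
  w ← 2.100000 + 0.25·(-0.721980) = 1.919505
t=1.250000, w=1.919505:
  k1 = f(1.250000, 1.919505) = -0.691022
  k2 = f(1.375000, 1.833127) = -0.659926
  w ← 1.919505 + 0.25·(-0.659926) = 1.754524
w(1.5) ≈ 1.7545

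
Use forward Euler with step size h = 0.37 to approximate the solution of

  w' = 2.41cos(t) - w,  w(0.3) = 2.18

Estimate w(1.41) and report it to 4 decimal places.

1.7749

Euler: w_{n+1} = w_n + h·f(t_n, w_n).
t=0.300000, w=2.180000: f=0.122361 → w ← 2.180000 + 0.37·0.122361 = 2.225274
t=0.670000, w=2.225274: f=-0.336263 → w ← 2.225274 + 0.37·(-0.336263) = 2.100856
t=1.040000, w=2.100856: f=-0.880865 → w ← 2.100856 + 0.37·(-0.880865) = 1.774936
w(1.41) ≈ 1.7749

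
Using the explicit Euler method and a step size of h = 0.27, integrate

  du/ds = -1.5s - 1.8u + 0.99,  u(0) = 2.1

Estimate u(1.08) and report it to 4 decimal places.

Euler: u_{n+1} = u_n + h·f(s_n, u_n).
s=0.000000, u=2.100000: f=-2.790000 → u ← 2.100000 + 0.27·(-2.790000) = 1.346700
s=0.270000, u=1.346700: f=-1.839060 → u ← 1.346700 + 0.27·(-1.839060) = 0.850154
s=0.540000, u=0.850154: f=-1.350277 → u ← 0.850154 + 0.27·(-1.350277) = 0.485579
s=0.810000, u=0.485579: f=-1.099042 → u ← 0.485579 + 0.27·(-1.099042) = 0.188838
u(1.08) ≈ 0.1888

0.1888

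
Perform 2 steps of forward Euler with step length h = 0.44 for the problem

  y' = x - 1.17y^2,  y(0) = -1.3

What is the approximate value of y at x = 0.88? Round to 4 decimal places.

-4.4006

Euler: y_{n+1} = y_n + h·f(x_n, y_n).
x=0.000000, y=-1.300000: f=-1.977300 → y ← -1.300000 + 0.44·(-1.977300) = -2.170012
x=0.440000, y=-2.170012: f=-5.069474 → y ← -2.170012 + 0.44·(-5.069474) = -4.400581
y(0.88) ≈ -4.4006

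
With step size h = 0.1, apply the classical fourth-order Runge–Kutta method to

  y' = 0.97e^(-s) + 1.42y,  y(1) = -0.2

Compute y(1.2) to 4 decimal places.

-0.1905

RK4: k1 = f(s_n, y_n); k2 = f(s_n + h/2, y_n + (h/2)·k1); k3 = f(s_n + h/2, y_n + (h/2)·k2); k4 = f(s_n + h, y_n + h·k3); y_{n+1} = y_n + (h/6)·(k1 + 2k2 + 2k3 + k4).
s=1.000000, y=-0.200000:
  k1 = f(1.000000, -0.200000) = 0.072843
  k2 = f(1.050000, -0.196358) = 0.060611
  k3 = f(1.050000, -0.196969) = 0.059743
  k4 = f(1.100000, -0.194026) = 0.047368
  y ← -0.200000 + (0.1/6)·(k1 + 2k2 + 2k3 + k4) = -0.193985
s=1.100000, y=-0.193985:
  k1 = f(1.100000, -0.193985) = 0.047427
  k2 = f(1.150000, -0.191613) = 0.035047
  k3 = f(1.150000, -0.192232) = 0.034168
  k4 = f(1.200000, -0.190568) = 0.021552
  y ← -0.193985 + (0.1/6)·(k1 + 2k2 + 2k3 + k4) = -0.190528
y(1.2) ≈ -0.1905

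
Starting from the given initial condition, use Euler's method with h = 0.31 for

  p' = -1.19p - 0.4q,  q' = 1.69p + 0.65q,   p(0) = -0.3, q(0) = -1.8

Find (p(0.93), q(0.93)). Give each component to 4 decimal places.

0.5385, -3.1657

Euler on (p,q): p_{n+1} = p_n + h·p', q_{n+1} = q_n + h·q'.
0.000000: (-0.300000, -1.800000); f=(1.077000, -1.677000) → (0.033870, -2.319870)
0.310000: (0.033870, -2.319870); f=(0.887643, -1.450675) → (0.309039, -2.769579)
0.620000: (0.309039, -2.769579); f=(0.740075, -1.277950) → (0.538462, -3.165744)
(p(0.93), q(0.93)) ≈ (0.5385, -3.1657)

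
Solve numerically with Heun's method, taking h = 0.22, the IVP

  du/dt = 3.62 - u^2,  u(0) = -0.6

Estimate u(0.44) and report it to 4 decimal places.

0.8505

Heun: k1 = f(t_n, u_n); k2 = f(t_n + h, u_n + h·k1); u_{n+1} = u_n + (h/2)·(k1 + k2).
t=0.000000, u=-0.600000:
  k1 = f(0.000000, -0.600000) = 3.260000
  k2 = f(0.220000, 0.117200) = 3.606264
  u ← -0.600000 + (0.22/2)·(3.260000 + 3.606264) = 0.155289
t=0.220000, u=0.155289:
  k1 = f(0.220000, 0.155289) = 3.595885
  k2 = f(0.440000, 0.946384) = 2.724358
  u ← 0.155289 + (0.22/2)·(3.595885 + 2.724358) = 0.850516
u(0.44) ≈ 0.8505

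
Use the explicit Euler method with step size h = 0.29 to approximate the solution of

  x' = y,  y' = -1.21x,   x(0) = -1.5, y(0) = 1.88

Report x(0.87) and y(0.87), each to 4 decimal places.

Euler on (x,y): x_{n+1} = x_n + h·x', y_{n+1} = y_n + h·y'.
0.000000: (-1.500000, 1.880000); f=(1.880000, 1.815000) → (-0.954800, 2.406350)
0.290000: (-0.954800, 2.406350); f=(2.406350, 1.155308) → (-0.256959, 2.741389)
0.580000: (-0.256959, 2.741389); f=(2.741389, 0.310920) → (0.538044, 2.831556)
(x(0.87), y(0.87)) ≈ (0.5380, 2.8316)

0.5380, 2.8316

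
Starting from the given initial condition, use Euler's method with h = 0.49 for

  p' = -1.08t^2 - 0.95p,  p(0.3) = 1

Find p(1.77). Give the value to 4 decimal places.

-0.9045

Euler: p_{n+1} = p_n + h·f(t_n, p_n).
t=0.300000, p=1.000000: f=-1.047200 → p ← 1.000000 + 0.49·(-1.047200) = 0.486872
t=0.790000, p=0.486872: f=-1.136556 → p ← 0.486872 + 0.49·(-1.136556) = -0.070041
t=1.280000, p=-0.070041: f=-1.702933 → p ← -0.070041 + 0.49·(-1.702933) = -0.904478
p(1.77) ≈ -0.9045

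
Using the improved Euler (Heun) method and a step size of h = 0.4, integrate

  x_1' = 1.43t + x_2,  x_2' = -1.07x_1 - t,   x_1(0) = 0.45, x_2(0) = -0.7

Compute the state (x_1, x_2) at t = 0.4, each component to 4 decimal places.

Heun on (x_1,x_2): k1 = f(t_n, state_n); k2 = f(t_n + h, state_n + h·k1); state_{n+1} = state_n + (h/2)·(k1 + k2).
0.000000: (0.450000, -0.700000)
  k1 = (-0.700000, -0.481500)
  predictor → (0.170000, -0.892600)
  k2 = (-0.320600, -0.581900)
  → (0.245880, -0.912680)
(x_1(0.4), x_2(0.4)) ≈ (0.2459, -0.9127)

0.2459, -0.9127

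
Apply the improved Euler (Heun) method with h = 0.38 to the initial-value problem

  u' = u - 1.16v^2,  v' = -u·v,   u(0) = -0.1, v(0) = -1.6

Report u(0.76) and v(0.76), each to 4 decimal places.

-5.7512, -5.0192

Heun on (u,v): k1 = f(t_n, state_n); k2 = f(t_n + h, state_n + h·k1); state_{n+1} = state_n + (h/2)·(k1 + k2).
0.000000: (-0.100000, -1.600000)
  k1 = (-3.069600, -0.160000)
  predictor → (-1.266448, -1.660800)
  k2 = (-4.466026, -2.103317)
  → (-1.531769, -2.030030)
0.380000: (-1.531769, -2.030030)
  k1 = (-6.312155, -3.109537)
  predictor → (-3.930388, -3.211654)
  k2 = (-15.895467, -12.623047)
  → (-5.751217, -5.019221)
(u(0.76), v(0.76)) ≈ (-5.7512, -5.0192)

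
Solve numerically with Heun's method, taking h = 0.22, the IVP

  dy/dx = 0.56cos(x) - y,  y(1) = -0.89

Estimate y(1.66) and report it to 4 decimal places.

-0.4119

Heun: k1 = f(x_n, y_n); k2 = f(x_n + h, y_n + h·k1); y_{n+1} = y_n + (h/2)·(k1 + k2).
x=1.000000, y=-0.890000:
  k1 = f(1.000000, -0.890000) = 1.192569
  k2 = f(1.220000, -0.627635) = 0.820076
  y ← -0.890000 + (0.22/2)·(1.192569 + 0.820076) = -0.668609
x=1.220000, y=-0.668609:
  k1 = f(1.220000, -0.668609) = 0.861051
  k2 = f(1.440000, -0.479178) = 0.552215
  y ← -0.668609 + (0.22/2)·(0.861051 + 0.552215) = -0.513150
x=1.440000, y=-0.513150:
  k1 = f(1.440000, -0.513150) = 0.586187
  k2 = f(1.660000, -0.384189) = 0.334301
  y ← -0.513150 + (0.22/2)·(0.586187 + 0.334301) = -0.411896
y(1.66) ≈ -0.4119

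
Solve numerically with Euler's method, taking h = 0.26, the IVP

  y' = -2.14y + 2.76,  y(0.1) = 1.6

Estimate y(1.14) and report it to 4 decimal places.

1.3017

Euler: y_{n+1} = y_n + h·f(t_n, y_n).
t=0.100000, y=1.600000: f=-0.664000 → y ← 1.600000 + 0.26·(-0.664000) = 1.427360
t=0.360000, y=1.427360: f=-0.294550 → y ← 1.427360 + 0.26·(-0.294550) = 1.350777
t=0.620000, y=1.350777: f=-0.130663 → y ← 1.350777 + 0.26·(-0.130663) = 1.316805
t=0.880000, y=1.316805: f=-0.057962 → y ← 1.316805 + 0.26·(-0.057962) = 1.301735
y(1.14) ≈ 1.3017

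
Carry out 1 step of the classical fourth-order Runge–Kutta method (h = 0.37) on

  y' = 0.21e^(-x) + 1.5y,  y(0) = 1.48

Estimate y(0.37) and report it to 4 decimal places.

RK4: k1 = f(x_n, y_n); k2 = f(x_n + h/2, y_n + (h/2)·k1); k3 = f(x_n + h/2, y_n + (h/2)·k2); k4 = f(x_n + h, y_n + h·k3); y_{n+1} = y_n + (h/6)·(k1 + 2k2 + 2k3 + k4).
x=0.000000, y=1.480000:
  k1 = f(0.000000, 1.480000) = 2.430000
  k2 = f(0.185000, 1.929550) = 3.068857
  k3 = f(0.185000, 2.047739) = 3.246140
  k4 = f(0.370000, 2.681072) = 4.166662
  y ← 1.480000 + (0.37/6)·(k1 + 2k2 + 2k3 + k4) = 2.665644
y(0.37) ≈ 2.6656

2.6656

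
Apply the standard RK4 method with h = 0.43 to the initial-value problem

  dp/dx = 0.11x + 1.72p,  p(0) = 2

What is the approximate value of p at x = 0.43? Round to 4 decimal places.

RK4: k1 = f(x_n, p_n); k2 = f(x_n + h/2, p_n + (h/2)·k1); k3 = f(x_n + h/2, p_n + (h/2)·k2); k4 = f(x_n + h, p_n + h·k3); p_{n+1} = p_n + (h/6)·(k1 + 2k2 + 2k3 + k4).
x=0.000000, p=2.000000:
  k1 = f(0.000000, 2.000000) = 3.440000
  k2 = f(0.215000, 2.739600) = 4.735762
  k3 = f(0.215000, 3.018189) = 5.214935
  k4 = f(0.430000, 4.242422) = 7.344266
  p ← 2.000000 + (0.43/6)·(k1 + 2k2 + 2k3 + k4) = 4.199139
p(0.43) ≈ 4.1991

4.1991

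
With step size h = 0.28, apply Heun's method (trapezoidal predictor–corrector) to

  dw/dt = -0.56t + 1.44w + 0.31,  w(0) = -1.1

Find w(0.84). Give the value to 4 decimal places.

-3.3963

Heun: k1 = f(t_n, w_n); k2 = f(t_n + h, w_n + h·k1); w_{n+1} = w_n + (h/2)·(k1 + k2).
t=0.000000, w=-1.100000:
  k1 = f(0.000000, -1.100000) = -1.274000
  k2 = f(0.280000, -1.456720) = -1.944477
  w ← -1.100000 + (0.28/2)·(-1.274000 + (-1.944477)) = -1.550587
t=0.280000, w=-1.550587:
  k1 = f(0.280000, -1.550587) = -2.079645
  k2 = f(0.560000, -2.132887) = -3.074958
  w ← -1.550587 + (0.28/2)·(-2.079645 + (-3.074958)) = -2.272231
t=0.560000, w=-2.272231:
  k1 = f(0.560000, -2.272231) = -3.275613
  k2 = f(0.840000, -3.189403) = -4.753140
  w ← -2.272231 + (0.28/2)·(-3.275613 + (-4.753140)) = -3.396257
w(0.84) ≈ -3.3963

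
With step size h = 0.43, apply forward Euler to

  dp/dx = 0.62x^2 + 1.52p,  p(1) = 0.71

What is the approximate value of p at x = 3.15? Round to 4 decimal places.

Euler: p_{n+1} = p_n + h·f(x_n, p_n).
x=1.000000, p=0.710000: f=1.699200 → p ← 0.710000 + 0.43·1.699200 = 1.440656
x=1.430000, p=1.440656: f=3.457635 → p ← 1.440656 + 0.43·3.457635 = 2.927439
x=1.860000, p=2.927439: f=6.594659 → p ← 2.927439 + 0.43·6.594659 = 5.763143
x=2.290000, p=5.763143: f=12.011319 → p ← 5.763143 + 0.43·12.011319 = 10.928010
x=2.720000, p=10.928010: f=21.197583 → p ← 10.928010 + 0.43·21.197583 = 20.042970
p(3.15) ≈ 20.0430

20.0430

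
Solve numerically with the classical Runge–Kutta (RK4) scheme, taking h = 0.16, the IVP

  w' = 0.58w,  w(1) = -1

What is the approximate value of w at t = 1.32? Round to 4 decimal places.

-1.2039

RK4: k1 = f(t_n, w_n); k2 = f(t_n + h/2, w_n + (h/2)·k1); k3 = f(t_n + h/2, w_n + (h/2)·k2); k4 = f(t_n + h, w_n + h·k3); w_{n+1} = w_n + (h/6)·(k1 + 2k2 + 2k3 + k4).
t=1.000000, w=-1.000000:
  k1 = f(1.000000, -1.000000) = -0.580000
  k2 = f(1.080000, -1.046400) = -0.606912
  k3 = f(1.080000, -1.048553) = -0.608161
  k4 = f(1.160000, -1.097306) = -0.636437
  w ← -1.000000 + (0.16/6)·(k1 + 2k2 + 2k3 + k4) = -1.097242
t=1.160000, w=-1.097242:
  k1 = f(1.160000, -1.097242) = -0.636400
  k2 = f(1.240000, -1.148154) = -0.665929
  k3 = f(1.240000, -1.150517) = -0.667300
  k4 = f(1.320000, -1.204010) = -0.698326
  w ← -1.097242 + (0.16/6)·(k1 + 2k2 + 2k3 + k4) = -1.203940
w(1.32) ≈ -1.2039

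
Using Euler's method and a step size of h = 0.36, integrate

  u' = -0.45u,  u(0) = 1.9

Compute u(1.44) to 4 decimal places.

Euler: u_{n+1} = u_n + h·f(t_n, u_n).
t=0.000000, u=1.900000: f=-0.855000 → u ← 1.900000 + 0.36·(-0.855000) = 1.592200
t=0.360000, u=1.592200: f=-0.716490 → u ← 1.592200 + 0.36·(-0.716490) = 1.334264
t=0.720000, u=1.334264: f=-0.600419 → u ← 1.334264 + 0.36·(-0.600419) = 1.118113
t=1.080000, u=1.118113: f=-0.503151 → u ← 1.118113 + 0.36·(-0.503151) = 0.936979
u(1.44) ≈ 0.9370

0.9370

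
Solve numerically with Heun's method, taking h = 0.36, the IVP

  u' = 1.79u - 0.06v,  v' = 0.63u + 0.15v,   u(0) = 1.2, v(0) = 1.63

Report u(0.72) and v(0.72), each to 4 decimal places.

Heun on (u,v): k1 = f(x_n, state_n); k2 = f(x_n + h, state_n + h·k1); state_{n+1} = state_n + (h/2)·(k1 + k2).
0.000000: (1.200000, 1.630000)
  k1 = (2.050200, 1.000500)
  predictor → (1.938072, 1.990180)
  k2 = (3.349738, 1.519512)
  → (2.171989, 2.083602)
0.360000: (2.171989, 2.083602)
  k1 = (3.762844, 1.680893)
  predictor → (3.526613, 2.688724)
  k2 = (6.151313, 2.625075)
  → (3.956537, 2.858676)
(u(0.72), v(0.72)) ≈ (3.9565, 2.8587)

3.9565, 2.8587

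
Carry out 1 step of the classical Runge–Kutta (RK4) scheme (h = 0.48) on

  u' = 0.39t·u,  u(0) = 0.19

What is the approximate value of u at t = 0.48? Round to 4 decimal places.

RK4: k1 = f(t_n, u_n); k2 = f(t_n + h/2, u_n + (h/2)·k1); k3 = f(t_n + h/2, u_n + (h/2)·k2); k4 = f(t_n + h, u_n + h·k3); u_{n+1} = u_n + (h/6)·(k1 + 2k2 + 2k3 + k4).
t=0.000000, u=0.190000:
  k1 = f(0.000000, 0.190000) = 0.000000
  k2 = f(0.240000, 0.190000) = 0.017784
  k3 = f(0.240000, 0.194268) = 0.018183
  k4 = f(0.480000, 0.198728) = 0.037202
  u ← 0.190000 + (0.48/6)·(k1 + 2k2 + 2k3 + k4) = 0.198731
u(0.48) ≈ 0.1987

0.1987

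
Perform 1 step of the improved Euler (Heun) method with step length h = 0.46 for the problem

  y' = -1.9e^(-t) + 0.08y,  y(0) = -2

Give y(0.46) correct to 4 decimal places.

-2.8039

Heun: k1 = f(t_n, y_n); k2 = f(t_n + h, y_n + h·k1); y_{n+1} = y_n + (h/2)·(k1 + k2).
t=0.000000, y=-2.000000:
  k1 = f(0.000000, -2.000000) = -2.060000
  k2 = f(0.460000, -2.947600) = -1.435247
  y ← -2.000000 + (0.46/2)·(-2.060000 + (-1.435247)) = -2.803907
y(0.46) ≈ -2.8039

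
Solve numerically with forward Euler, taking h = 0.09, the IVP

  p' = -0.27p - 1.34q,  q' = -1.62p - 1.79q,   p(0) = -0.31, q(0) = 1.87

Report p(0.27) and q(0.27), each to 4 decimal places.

-0.8651, 1.3039

Euler on (p,q): p_{n+1} = p_n + h·p', q_{n+1} = q_n + h·q'.
0.000000: (-0.310000, 1.870000); f=(-2.422100, -2.845100) → (-0.527989, 1.613941)
0.090000: (-0.527989, 1.613941); f=(-2.020124, -2.033612) → (-0.709800, 1.430916)
0.180000: (-0.709800, 1.430916); f=(-1.725781, -1.411463) → (-0.865120, 1.303884)
(p(0.27), q(0.27)) ≈ (-0.8651, 1.3039)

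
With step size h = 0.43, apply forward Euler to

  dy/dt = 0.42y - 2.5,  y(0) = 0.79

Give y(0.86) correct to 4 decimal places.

-1.2430

Euler: y_{n+1} = y_n + h·f(t_n, y_n).
t=0.000000, y=0.790000: f=-2.168200 → y ← 0.790000 + 0.43·(-2.168200) = -0.142326
t=0.430000, y=-0.142326: f=-2.559777 → y ← -0.142326 + 0.43·(-2.559777) = -1.243030
y(0.86) ≈ -1.2430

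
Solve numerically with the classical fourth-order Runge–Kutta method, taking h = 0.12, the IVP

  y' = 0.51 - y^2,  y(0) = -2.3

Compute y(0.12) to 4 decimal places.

-3.0892

RK4: k1 = f(x_n, y_n); k2 = f(x_n + h/2, y_n + (h/2)·k1); k3 = f(x_n + h/2, y_n + (h/2)·k2); k4 = f(x_n + h, y_n + h·k3); y_{n+1} = y_n + (h/6)·(k1 + 2k2 + 2k3 + k4).
x=0.000000, y=-2.300000:
  k1 = f(0.000000, -2.300000) = -4.780000
  k2 = f(0.060000, -2.586800) = -6.181534
  k3 = f(0.060000, -2.670892) = -6.623664
  k4 = f(0.120000, -3.094840) = -9.068033
  y ← -2.300000 + (0.12/6)·(k1 + 2k2 + 2k3 + k4) = -3.089169
y(0.12) ≈ -3.0892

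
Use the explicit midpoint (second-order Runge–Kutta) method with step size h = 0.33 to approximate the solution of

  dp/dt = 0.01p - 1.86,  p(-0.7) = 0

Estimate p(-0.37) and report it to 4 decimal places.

Midpoint: k1 = f(t_n, p_n); k2 = f(t_n + h/2, p_n + (h/2)·k1); p_{n+1} = p_n + h·k2.
t=-0.700000, p=0.000000:
  k1 = f(-0.700000, 0.000000) = -1.860000
  k2 = f(-0.535000, -0.306900) = -1.863069
  p ← 0.000000 + 0.33·(-1.863069) = -0.614813
p(-0.37) ≈ -0.6148

-0.6148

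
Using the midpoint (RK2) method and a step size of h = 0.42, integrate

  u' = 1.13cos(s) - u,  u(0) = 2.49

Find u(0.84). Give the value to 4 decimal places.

1.6478

Midpoint: k1 = f(s_n, u_n); k2 = f(s_n + h/2, u_n + (h/2)·k1); u_{n+1} = u_n + h·k2.
s=0.000000, u=2.490000:
  k1 = f(0.000000, 2.490000) = -1.360000
  k2 = f(0.210000, 2.204400) = -1.099225
  u ← 2.490000 + 0.42·(-1.099225) = 2.028325
s=0.420000, u=2.028325:
  k1 = f(0.420000, 2.028325) = -0.996535
  k2 = f(0.630000, 1.819053) = -0.905982
  u ← 2.028325 + 0.42·(-0.905982) = 1.647813
u(0.84) ≈ 1.6478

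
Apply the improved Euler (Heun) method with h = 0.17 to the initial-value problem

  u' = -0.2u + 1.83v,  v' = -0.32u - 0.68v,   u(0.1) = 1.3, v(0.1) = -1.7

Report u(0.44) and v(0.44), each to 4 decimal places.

0.2739, -1.4201

Heun on (u,v): k1 = f(s_n, state_n); k2 = f(s_n + h, state_n + h·k1); state_{n+1} = state_n + (h/2)·(k1 + k2).
0.100000: (1.300000, -1.700000)
  k1 = (-3.371000, 0.740000)
  predictor → (0.726930, -1.574200)
  k2 = (-3.026172, 0.837838)
  → (0.756240, -1.565884)
0.270000: (0.756240, -1.565884)
  k1 = (-3.016815, 0.822804)
  predictor → (0.243382, -1.426007)
  k2 = (-2.658269, 0.891803)
  → (0.273858, -1.420142)
(u(0.44), v(0.44)) ≈ (0.2739, -1.4201)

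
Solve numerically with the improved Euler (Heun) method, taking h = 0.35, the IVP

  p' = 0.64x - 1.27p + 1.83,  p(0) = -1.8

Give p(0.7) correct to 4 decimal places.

0.1793

Heun: k1 = f(x_n, p_n); k2 = f(x_n + h, p_n + h·k1); p_{n+1} = p_n + (h/2)·(k1 + k2).
x=0.000000, p=-1.800000:
  k1 = f(0.000000, -1.800000) = 4.116000
  k2 = f(0.350000, -0.359400) = 2.510438
  p ← -1.800000 + (0.35/2)·(4.116000 + 2.510438) = -0.640373
x=0.350000, p=-0.640373:
  k1 = f(0.350000, -0.640373) = 2.867274
  k2 = f(0.700000, 0.363173) = 1.816771
  p ← -0.640373 + (0.35/2)·(2.867274 + 1.816771) = 0.179335
p(0.7) ≈ 0.1793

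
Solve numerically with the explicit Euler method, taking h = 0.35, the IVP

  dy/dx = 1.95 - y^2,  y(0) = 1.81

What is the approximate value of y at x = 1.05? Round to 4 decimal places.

Euler: y_{n+1} = y_n + h·f(x_n, y_n).
x=0.000000, y=1.810000: f=-1.326100 → y ← 1.810000 + 0.35·(-1.326100) = 1.345865
x=0.350000, y=1.345865: f=0.138647 → y ← 1.345865 + 0.35·0.138647 = 1.394392
x=0.700000, y=1.394392: f=0.005672 → y ← 1.394392 + 0.35·0.005672 = 1.396377
y(1.05) ≈ 1.3964

1.3964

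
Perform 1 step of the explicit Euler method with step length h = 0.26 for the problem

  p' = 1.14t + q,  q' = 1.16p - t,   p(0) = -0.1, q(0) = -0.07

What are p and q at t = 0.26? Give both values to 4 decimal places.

-0.1182, -0.1002

Euler on (p,q): p_{n+1} = p_n + h·p', q_{n+1} = q_n + h·q'.
0.000000: (-0.100000, -0.070000); f=(-0.070000, -0.116000) → (-0.118200, -0.100160)
(p(0.26), q(0.26)) ≈ (-0.1182, -0.1002)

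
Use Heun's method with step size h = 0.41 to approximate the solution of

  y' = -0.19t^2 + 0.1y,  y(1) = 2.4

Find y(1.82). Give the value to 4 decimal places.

2.2725

Heun: k1 = f(t_n, y_n); k2 = f(t_n + h, y_n + h·k1); y_{n+1} = y_n + (h/2)·(k1 + k2).
t=1.000000, y=2.400000:
  k1 = f(1.000000, 2.400000) = 0.050000
  k2 = f(1.410000, 2.420500) = -0.135689
  y ← 2.400000 + (0.41/2)·(0.050000 + (-0.135689)) = 2.382434
t=1.410000, y=2.382434:
  k1 = f(1.410000, 2.382434) = -0.139496
  k2 = f(1.820000, 2.325241) = -0.396832
  y ← 2.382434 + (0.41/2)·(-0.139496 + (-0.396832)) = 2.272487
y(1.82) ≈ 2.2725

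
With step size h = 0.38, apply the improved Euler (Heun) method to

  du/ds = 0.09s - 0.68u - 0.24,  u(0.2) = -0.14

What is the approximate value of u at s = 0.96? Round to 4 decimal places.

-0.1916

Heun: k1 = f(s_n, u_n); k2 = f(s_n + h, u_n + h·k1); u_{n+1} = u_n + (h/2)·(k1 + k2).
s=0.200000, u=-0.140000:
  k1 = f(0.200000, -0.140000) = -0.126800
  k2 = f(0.580000, -0.188184) = -0.059835
  u ← -0.140000 + (0.38/2)·(-0.126800 + (-0.059835)) = -0.175461
s=0.580000, u=-0.175461:
  k1 = f(0.580000, -0.175461) = -0.068487
  k2 = f(0.960000, -0.201486) = -0.016590
  u ← -0.175461 + (0.38/2)·(-0.068487 + (-0.016590)) = -0.191625
u(0.96) ≈ -0.1916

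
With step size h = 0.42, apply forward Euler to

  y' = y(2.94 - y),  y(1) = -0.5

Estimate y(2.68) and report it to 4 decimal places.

-90.3722

Euler: y_{n+1} = y_n + h·f(x_n, y_n).
x=1.000000, y=-0.500000: f=-1.720000 → y ← -0.500000 + 0.42·(-1.720000) = -1.222400
x=1.420000, y=-1.222400: f=-5.088118 → y ← -1.222400 + 0.42·(-5.088118) = -3.359409
x=1.840000, y=-3.359409: f=-21.162296 → y ← -3.359409 + 0.42·(-21.162296) = -12.247574
x=2.260000, y=-12.247574: f=-186.010927 → y ← -12.247574 + 0.42·(-186.010927) = -90.372163
y(2.68) ≈ -90.3722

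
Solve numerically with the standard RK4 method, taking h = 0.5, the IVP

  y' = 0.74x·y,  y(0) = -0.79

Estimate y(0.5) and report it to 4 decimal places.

RK4: k1 = f(x_n, y_n); k2 = f(x_n + h/2, y_n + (h/2)·k1); k3 = f(x_n + h/2, y_n + (h/2)·k2); k4 = f(x_n + h, y_n + h·k3); y_{n+1} = y_n + (h/6)·(k1 + 2k2 + 2k3 + k4).
x=0.000000, y=-0.790000:
  k1 = f(0.000000, -0.790000) = 0.000000
  k2 = f(0.250000, -0.790000) = -0.146150
  k3 = f(0.250000, -0.826538) = -0.152909
  k4 = f(0.500000, -0.866455) = -0.320588
  y ← -0.790000 + (0.5/6)·(k1 + 2k2 + 2k3 + k4) = -0.866559
y(0.5) ≈ -0.8666

-0.8666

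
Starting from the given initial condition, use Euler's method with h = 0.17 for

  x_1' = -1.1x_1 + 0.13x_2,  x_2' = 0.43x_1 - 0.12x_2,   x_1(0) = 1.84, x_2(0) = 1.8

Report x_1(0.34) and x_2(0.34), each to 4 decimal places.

Euler on (x_1,x_2): x_1_{n+1} = x_1_n + h·x_1', x_2_{n+1} = x_2_n + h·x_2'.
0.000000: (1.840000, 1.800000); f=(-1.790000, 0.575200) → (1.535700, 1.897784)
0.170000: (1.535700, 1.897784); f=(-1.442558, 0.432617) → (1.290465, 1.971329)
(x_1(0.34), x_2(0.34)) ≈ (1.2905, 1.9713)

1.2905, 1.9713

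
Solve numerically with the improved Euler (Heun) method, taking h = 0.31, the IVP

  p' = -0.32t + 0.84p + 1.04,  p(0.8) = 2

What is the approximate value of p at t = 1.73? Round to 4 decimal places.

5.2513

Heun: k1 = f(t_n, p_n); k2 = f(t_n + h, p_n + h·k1); p_{n+1} = p_n + (h/2)·(k1 + k2).
t=0.800000, p=2.000000:
  k1 = f(0.800000, 2.000000) = 2.464000
  k2 = f(1.110000, 2.763840) = 3.006426
  p ← 2.000000 + (0.31/2)·(2.464000 + 3.006426) = 2.847916
t=1.110000, p=2.847916:
  k1 = f(1.110000, 2.847916) = 3.077049
  k2 = f(1.420000, 3.801801) = 3.779113
  p ← 2.847916 + (0.31/2)·(3.077049 + 3.779113) = 3.910621
t=1.420000, p=3.910621:
  k1 = f(1.420000, 3.910621) = 3.870522
  k2 = f(1.730000, 5.110483) = 4.779206
  p ← 3.910621 + (0.31/2)·(3.870522 + 4.779206) = 5.251329
p(1.73) ≈ 5.2513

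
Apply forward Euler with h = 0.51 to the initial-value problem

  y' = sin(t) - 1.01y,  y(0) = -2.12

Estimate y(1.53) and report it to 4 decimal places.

0.3136

Euler: y_{n+1} = y_n + h·f(t_n, y_n).
t=0.000000, y=-2.120000: f=2.141200 → y ← -2.120000 + 0.51·2.141200 = -1.027988
t=0.510000, y=-1.027988: f=1.526445 → y ← -1.027988 + 0.51·1.526445 = -0.249501
t=1.020000, y=-0.249501: f=1.104104 → y ← -0.249501 + 0.51·1.104104 = 0.313592
y(1.53) ≈ 0.3136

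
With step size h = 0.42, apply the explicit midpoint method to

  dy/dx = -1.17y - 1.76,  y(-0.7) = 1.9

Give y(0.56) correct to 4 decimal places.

-0.6557

Midpoint: k1 = f(x_n, y_n); k2 = f(x_n + h/2, y_n + (h/2)·k1); y_{n+1} = y_n + h·k2.
x=-0.700000, y=1.900000:
  k1 = f(-0.700000, 1.900000) = -3.983000
  k2 = f(-0.490000, 1.063570) = -3.004377
  y ← 1.900000 + 0.42·(-3.004377) = 0.638162
x=-0.280000, y=0.638162:
  k1 = f(-0.280000, 0.638162) = -2.506649
  k2 = f(-0.070000, 0.111765) = -1.890765
  y ← 0.638162 + 0.42·(-1.890765) = -0.155960
x=0.140000, y=-0.155960:
  k1 = f(0.140000, -0.155960) = -1.577527
  k2 = f(0.350000, -0.487240) = -1.189929
  y ← -0.155960 + 0.42·(-1.189929) = -0.655730
y(0.56) ≈ -0.6557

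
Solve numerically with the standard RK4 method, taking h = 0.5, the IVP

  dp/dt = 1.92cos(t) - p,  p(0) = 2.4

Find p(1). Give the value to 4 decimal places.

RK4: k1 = f(t_n, p_n); k2 = f(t_n + h/2, p_n + (h/2)·k1); k3 = f(t_n + h/2, p_n + (h/2)·k2); k4 = f(t_n + h, p_n + h·k3); p_{n+1} = p_n + (h/6)·(k1 + 2k2 + 2k3 + k4).
t=0.000000, p=2.400000:
  k1 = f(0.000000, 2.400000) = -0.480000
  k2 = f(0.250000, 2.280000) = -0.419688
  k3 = f(0.250000, 2.295078) = -0.434766
  k4 = f(0.500000, 2.182617) = -0.497658
  p ← 2.400000 + (0.5/6)·(k1 + 2k2 + 2k3 + k4) = 2.176119
t=0.500000, p=2.176119:
  k1 = f(0.500000, 2.176119) = -0.491161
  k2 = f(0.750000, 2.053329) = -0.648487
  k3 = f(0.750000, 2.013998) = -0.609155
  k4 = f(1.000000, 1.871542) = -0.834161
  p ← 2.176119 + (0.5/6)·(k1 + 2k2 + 2k3 + k4) = 1.856069
p(1) ≈ 1.8561

1.8561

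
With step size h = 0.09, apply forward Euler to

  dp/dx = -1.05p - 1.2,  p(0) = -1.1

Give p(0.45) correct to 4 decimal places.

Euler: p_{n+1} = p_n + h·f(x_n, p_n).
x=0.000000, p=-1.100000: f=-0.045000 → p ← -1.100000 + 0.09·(-0.045000) = -1.104050
x=0.090000, p=-1.104050: f=-0.040747 → p ← -1.104050 + 0.09·(-0.040747) = -1.107717
x=0.180000, p=-1.107717: f=-0.036897 → p ← -1.107717 + 0.09·(-0.036897) = -1.111038
x=0.270000, p=-1.111038: f=-0.033410 → p ← -1.111038 + 0.09·(-0.033410) = -1.114045
x=0.360000, p=-1.114045: f=-0.030253 → p ← -1.114045 + 0.09·(-0.030253) = -1.116768
p(0.45) ≈ -1.1168

-1.1168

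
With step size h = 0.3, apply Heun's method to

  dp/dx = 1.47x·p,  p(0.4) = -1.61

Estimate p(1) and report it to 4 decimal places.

Heun: k1 = f(x_n, p_n); k2 = f(x_n + h, p_n + h·k1); p_{n+1} = p_n + (h/2)·(k1 + k2).
x=0.400000, p=-1.610000:
  k1 = f(0.400000, -1.610000) = -0.946680
  k2 = f(0.700000, -1.894004) = -1.948930
  p ← -1.610000 + (0.3/2)·(-0.946680 + (-1.948930)) = -2.044342
x=0.700000, p=-2.044342:
  k1 = f(0.700000, -2.044342) = -2.103627
  k2 = f(1.000000, -2.675430) = -3.932882
  p ← -2.044342 + (0.3/2)·(-2.103627 + (-3.932882)) = -2.949818
p(1) ≈ -2.9498

-2.9498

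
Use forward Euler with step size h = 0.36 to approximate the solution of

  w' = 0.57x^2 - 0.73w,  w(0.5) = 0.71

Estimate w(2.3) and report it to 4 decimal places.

Euler: w_{n+1} = w_n + h·f(x_n, w_n).
x=0.500000, w=0.710000: f=-0.375800 → w ← 0.710000 + 0.36·(-0.375800) = 0.574712
x=0.860000, w=0.574712: f=0.002032 → w ← 0.574712 + 0.36·0.002032 = 0.575444
x=1.220000, w=0.575444: f=0.428314 → w ← 0.575444 + 0.36·0.428314 = 0.729637
x=1.580000, w=0.729637: f=0.890313 → w ← 0.729637 + 0.36·0.890313 = 1.050149
x=1.940000, w=1.050149: f=1.378643 → w ← 1.050149 + 0.36·1.378643 = 1.546461
w(2.3) ≈ 1.5465

1.5465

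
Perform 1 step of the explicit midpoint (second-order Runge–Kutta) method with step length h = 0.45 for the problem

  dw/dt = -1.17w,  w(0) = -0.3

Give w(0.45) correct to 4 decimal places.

-0.1836

Midpoint: k1 = f(t_n, w_n); k2 = f(t_n + h/2, w_n + (h/2)·k1); w_{n+1} = w_n + h·k2.
t=0.000000, w=-0.300000:
  k1 = f(0.000000, -0.300000) = 0.351000
  k2 = f(0.225000, -0.221025) = 0.258599
  w ← -0.300000 + 0.45·0.258599 = -0.183630
w(0.45) ≈ -0.1836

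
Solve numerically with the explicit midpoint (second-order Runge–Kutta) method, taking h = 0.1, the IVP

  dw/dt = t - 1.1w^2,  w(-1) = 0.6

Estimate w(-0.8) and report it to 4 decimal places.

0.3700

Midpoint: k1 = f(t_n, w_n); k2 = f(t_n + h/2, w_n + (h/2)·k1); w_{n+1} = w_n + h·k2.
t=-1.000000, w=0.600000:
  k1 = f(-1.000000, 0.600000) = -1.396000
  k2 = f(-0.950000, 0.530200) = -1.259223
  w ← 0.600000 + 0.1·(-1.259223) = 0.474078
t=-0.900000, w=0.474078:
  k1 = f(-0.900000, 0.474078) = -1.147225
  k2 = f(-0.850000, 0.416716) = -1.041018
  w ← 0.474078 + 0.1·(-1.041018) = 0.369976
w(-0.8) ≈ 0.3700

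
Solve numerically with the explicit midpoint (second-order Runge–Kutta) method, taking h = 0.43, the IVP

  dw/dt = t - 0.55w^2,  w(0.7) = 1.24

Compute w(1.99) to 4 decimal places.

1.6521

Midpoint: k1 = f(t_n, w_n); k2 = f(t_n + h/2, w_n + (h/2)·k1); w_{n+1} = w_n + h·k2.
t=0.700000, w=1.240000:
  k1 = f(0.700000, 1.240000) = -0.145680
  k2 = f(0.915000, 1.208679) = 0.111503
  w ← 1.240000 + 0.43·0.111503 = 1.287946
t=1.130000, w=1.287946:
  k1 = f(1.130000, 1.287946) = 0.217657
  k2 = f(1.345000, 1.334742) = 0.365155
  w ← 1.287946 + 0.43·0.365155 = 1.444963
t=1.560000, w=1.444963:
  k1 = f(1.560000, 1.444963) = 0.411646
  k2 = f(1.775000, 1.533466) = 0.481664
  w ← 1.444963 + 0.43·0.481664 = 1.652078
w(1.99) ≈ 1.6521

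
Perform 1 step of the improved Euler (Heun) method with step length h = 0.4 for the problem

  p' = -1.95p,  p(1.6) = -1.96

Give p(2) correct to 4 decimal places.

Heun: k1 = f(x_n, p_n); k2 = f(x_n + h, p_n + h·k1); p_{n+1} = p_n + (h/2)·(k1 + k2).
x=1.600000, p=-1.960000:
  k1 = f(1.600000, -1.960000) = 3.822000
  k2 = f(2.000000, -0.431200) = 0.840840
  p ← -1.960000 + (0.4/2)·(3.822000 + 0.840840) = -1.027432
p(2) ≈ -1.0274

-1.0274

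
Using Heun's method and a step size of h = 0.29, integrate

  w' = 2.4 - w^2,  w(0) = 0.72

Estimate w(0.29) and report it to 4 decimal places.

1.1086

Heun: k1 = f(t_n, w_n); k2 = f(t_n + h, w_n + h·k1); w_{n+1} = w_n + (h/2)·(k1 + k2).
t=0.000000, w=0.720000:
  k1 = f(0.000000, 0.720000) = 1.881600
  k2 = f(0.290000, 1.265664) = 0.798095
  w ← 0.720000 + (0.29/2)·(1.881600 + 0.798095) = 1.108556
w(0.29) ≈ 1.1086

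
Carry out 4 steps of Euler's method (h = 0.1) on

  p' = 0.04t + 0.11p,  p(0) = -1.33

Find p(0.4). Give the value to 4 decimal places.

-1.3871

Euler: p_{n+1} = p_n + h·f(t_n, p_n).
t=0.000000, p=-1.330000: f=-0.146300 → p ← -1.330000 + 0.1·(-0.146300) = -1.344630
t=0.100000, p=-1.344630: f=-0.143909 → p ← -1.344630 + 0.1·(-0.143909) = -1.359021
t=0.200000, p=-1.359021: f=-0.141492 → p ← -1.359021 + 0.1·(-0.141492) = -1.373170
t=0.300000, p=-1.373170: f=-0.139049 → p ← -1.373170 + 0.1·(-0.139049) = -1.387075
p(0.4) ≈ -1.3871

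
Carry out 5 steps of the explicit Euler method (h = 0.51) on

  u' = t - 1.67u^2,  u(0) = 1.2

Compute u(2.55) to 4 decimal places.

Euler: u_{n+1} = u_n + h·f(t_n, u_n).
t=0.000000, u=1.200000: f=-2.404800 → u ← 1.200000 + 0.51·(-2.404800) = -0.026448
t=0.510000, u=-0.026448: f=0.508832 → u ← -0.026448 + 0.51·0.508832 = 0.233056
t=1.020000, u=0.233056: f=0.929294 → u ← 0.233056 + 0.51·0.929294 = 0.706996
t=1.530000, u=0.706996: f=0.695262 → u ← 0.706996 + 0.51·0.695262 = 1.061579
t=2.040000, u=1.061579: f=0.157992 → u ← 1.061579 + 0.51·0.157992 = 1.142155
u(2.55) ≈ 1.1422

1.1422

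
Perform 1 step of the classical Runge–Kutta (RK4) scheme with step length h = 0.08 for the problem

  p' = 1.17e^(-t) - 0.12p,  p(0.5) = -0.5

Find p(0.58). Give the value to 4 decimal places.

-0.4409

RK4: k1 = f(t_n, p_n); k2 = f(t_n + h/2, p_n + (h/2)·k1); k3 = f(t_n + h/2, p_n + (h/2)·k2); k4 = f(t_n + h, p_n + h·k3); p_{n+1} = p_n + (h/6)·(k1 + 2k2 + 2k3 + k4).
t=0.500000, p=-0.500000:
  k1 = f(0.500000, -0.500000) = 0.769641
  k2 = f(0.540000, -0.469214) = 0.738121
  k3 = f(0.540000, -0.470475) = 0.738272
  k4 = f(0.580000, -0.440938) = 0.707994
  p ← -0.500000 + (0.08/6)·(k1 + 2k2 + 2k3 + k4) = -0.440928
p(0.58) ≈ -0.4409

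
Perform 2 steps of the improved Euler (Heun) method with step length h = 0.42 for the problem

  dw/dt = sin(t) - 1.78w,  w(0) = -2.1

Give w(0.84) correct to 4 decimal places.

Heun: k1 = f(t_n, w_n); k2 = f(t_n + h, w_n + h·k1); w_{n+1} = w_n + (h/2)·(k1 + k2).
t=0.000000, w=-2.100000:
  k1 = f(0.000000, -2.100000) = 3.738000
  k2 = f(0.420000, -0.530040) = 1.351232
  w ← -2.100000 + (0.42/2)·(3.738000 + 1.351232) = -1.031261
t=0.420000, w=-1.031261:
  k1 = f(0.420000, -1.031261) = 2.243406
  k2 = f(0.840000, -0.089031) = 0.903118
  w ← -1.031261 + (0.42/2)·(2.243406 + 0.903118) = -0.370491
w(0.84) ≈ -0.3705

-0.3705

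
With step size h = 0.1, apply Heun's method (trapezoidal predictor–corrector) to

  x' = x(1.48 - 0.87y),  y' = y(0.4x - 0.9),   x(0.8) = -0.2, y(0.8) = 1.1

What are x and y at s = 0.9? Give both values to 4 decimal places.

Heun on (x,y): k1 = f(s_n, state_n); k2 = f(s_n + h, state_n + h·k1); state_{n+1} = state_n + (h/2)·(k1 + k2).
0.800000: (-0.200000, 1.100000)
  k1 = (-0.104600, -1.078000)
  predictor → (-0.210460, 0.992200)
  k2 = (-0.129809, -0.976507)
  → (-0.211720, 0.997275)
(x(0.9), y(0.9)) ≈ (-0.2117, 0.9973)

-0.2117, 0.9973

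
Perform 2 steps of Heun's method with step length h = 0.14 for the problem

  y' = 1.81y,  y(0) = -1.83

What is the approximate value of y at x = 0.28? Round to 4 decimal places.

Heun: k1 = f(x_n, y_n); k2 = f(x_n + h, y_n + h·k1); y_{n+1} = y_n + (h/2)·(k1 + k2).
x=0.000000, y=-1.830000:
  k1 = f(0.000000, -1.830000) = -3.312300
  k2 = f(0.140000, -2.293722) = -4.151637
  y ← -1.830000 + (0.14/2)·(-3.312300 + (-4.151637)) = -2.352476
x=0.140000, y=-2.352476:
  k1 = f(0.140000, -2.352476) = -4.257981
  k2 = f(0.280000, -2.948593) = -5.336953
  y ← -2.352476 + (0.14/2)·(-4.257981 + (-5.336953)) = -3.024121
y(0.28) ≈ -3.0241

-3.0241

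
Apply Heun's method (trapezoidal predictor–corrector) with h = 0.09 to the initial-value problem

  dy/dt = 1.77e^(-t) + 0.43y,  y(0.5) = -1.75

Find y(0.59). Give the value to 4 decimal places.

Heun: k1 = f(t_n, y_n); k2 = f(t_n + h, y_n + h·k1); y_{n+1} = y_n + (h/2)·(k1 + k2).
t=0.500000, y=-1.750000:
  k1 = f(0.500000, -1.750000) = 0.321059
  k2 = f(0.590000, -1.721105) = 0.241084
  y ← -1.750000 + (0.09/2)·(0.321059 + 0.241084) = -1.724704
y(0.59) ≈ -1.7247

-1.7247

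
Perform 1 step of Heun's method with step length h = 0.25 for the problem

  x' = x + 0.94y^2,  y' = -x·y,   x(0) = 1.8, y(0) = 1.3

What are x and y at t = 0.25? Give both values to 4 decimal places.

2.6145, 0.7709

Heun on (x,y): k1 = f(t_n, state_n); k2 = f(t_n + h, state_n + h·k1); state_{n+1} = state_n + (h/2)·(k1 + k2).
0.000000: (1.800000, 1.300000)
  k1 = (3.388600, -2.340000)
  predictor → (2.647150, 0.715000)
  k2 = (3.127701, -1.892712)
  → (2.614538, 0.770911)
(x(0.25), y(0.25)) ≈ (2.6145, 0.7709)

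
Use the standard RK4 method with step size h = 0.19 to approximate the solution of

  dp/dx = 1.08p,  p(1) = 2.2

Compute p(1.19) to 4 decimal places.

2.7011

RK4: k1 = f(x_n, p_n); k2 = f(x_n + h/2, p_n + (h/2)·k1); k3 = f(x_n + h/2, p_n + (h/2)·k2); k4 = f(x_n + h, p_n + h·k3); p_{n+1} = p_n + (h/6)·(k1 + 2k2 + 2k3 + k4).
x=1.000000, p=2.200000:
  k1 = f(1.000000, 2.200000) = 2.376000
  k2 = f(1.095000, 2.425720) = 2.619778
  k3 = f(1.095000, 2.448879) = 2.644789
  k4 = f(1.190000, 2.702510) = 2.918711
  p ← 2.200000 + (0.19/6)·(k1 + 2k2 + 2k3 + k4) = 2.701088
p(1.19) ≈ 2.7011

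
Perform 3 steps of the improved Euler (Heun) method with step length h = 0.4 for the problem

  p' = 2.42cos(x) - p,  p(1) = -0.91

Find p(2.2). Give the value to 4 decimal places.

-0.5676

Heun: k1 = f(x_n, p_n); k2 = f(x_n + h, p_n + h·k1); p_{n+1} = p_n + (h/2)·(k1 + k2).
x=1.000000, p=-0.910000:
  k1 = f(1.000000, -0.910000) = 2.217532
  k2 = f(1.400000, -0.022987) = 0.434308
  p ← -0.910000 + (0.4/2)·(2.217532 + 0.434308) = -0.379632
x=1.400000, p=-0.379632:
  k1 = f(1.400000, -0.379632) = 0.790953
  k2 = f(1.800000, -0.063251) = -0.486578
  p ← -0.379632 + (0.4/2)·(0.790953 + (-0.486578)) = -0.318757
x=1.800000, p=-0.318757:
  k1 = f(1.800000, -0.318757) = -0.231072
  k2 = f(2.200000, -0.411186) = -1.012987
  p ← -0.318757 + (0.4/2)·(-0.231072 + (-1.012987)) = -0.567569
p(2.2) ≈ -0.5676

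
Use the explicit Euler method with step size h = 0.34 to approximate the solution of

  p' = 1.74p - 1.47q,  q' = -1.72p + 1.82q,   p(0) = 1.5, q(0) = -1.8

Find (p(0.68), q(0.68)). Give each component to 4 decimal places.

7.1264, -8.0592

Euler on (p,q): p_{n+1} = p_n + h·p', q_{n+1} = q_n + h·q'.
0.000000: (1.500000, -1.800000); f=(5.256000, -5.856000) → (3.287040, -3.791040)
0.340000: (3.287040, -3.791040); f=(11.292278, -12.553402) → (7.126415, -8.059197)
(p(0.68), q(0.68)) ≈ (7.1264, -8.0592)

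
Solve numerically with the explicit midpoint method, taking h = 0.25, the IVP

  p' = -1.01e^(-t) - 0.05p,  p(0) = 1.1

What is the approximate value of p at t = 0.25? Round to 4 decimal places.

0.8651

Midpoint: k1 = f(t_n, p_n); k2 = f(t_n + h/2, p_n + (h/2)·k1); p_{n+1} = p_n + h·k2.
t=0.000000, p=1.100000:
  k1 = f(0.000000, 1.100000) = -1.065000
  k2 = f(0.125000, 0.966875) = -0.939666
  p ← 1.100000 + 0.25·(-0.939666) = 0.865084
p(0.25) ≈ 0.8651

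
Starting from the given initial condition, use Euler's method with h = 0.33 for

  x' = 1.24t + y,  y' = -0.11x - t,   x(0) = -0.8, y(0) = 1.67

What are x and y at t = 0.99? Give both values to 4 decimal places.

1.2446, 1.3652

Euler on (x,y): x_{n+1} = x_n + h·x', y_{n+1} = y_n + h·y'.
0.000000: (-0.800000, 1.670000); f=(1.670000, 0.088000) → (-0.248900, 1.699040)
0.330000: (-0.248900, 1.699040); f=(2.108240, -0.302621) → (0.446819, 1.599175)
0.660000: (0.446819, 1.599175); f=(2.417575, -0.709150) → (1.244619, 1.365156)
(x(0.99), y(0.99)) ≈ (1.2446, 1.3652)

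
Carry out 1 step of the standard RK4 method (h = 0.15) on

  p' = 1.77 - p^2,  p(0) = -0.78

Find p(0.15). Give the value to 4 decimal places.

-0.5856

RK4: k1 = f(t_n, p_n); k2 = f(t_n + h/2, p_n + (h/2)·k1); k3 = f(t_n + h/2, p_n + (h/2)·k2); k4 = f(t_n + h, p_n + h·k3); p_{n+1} = p_n + (h/6)·(k1 + 2k2 + 2k3 + k4).
t=0.000000, p=-0.780000:
  k1 = f(0.000000, -0.780000) = 1.161600
  k2 = f(0.075000, -0.692880) = 1.289917
  k3 = f(0.075000, -0.683256) = 1.303161
  k4 = f(0.150000, -0.584526) = 1.428330
  p ← -0.780000 + (0.15/6)·(k1 + 2k2 + 2k3 + k4) = -0.585598
p(0.15) ≈ -0.5856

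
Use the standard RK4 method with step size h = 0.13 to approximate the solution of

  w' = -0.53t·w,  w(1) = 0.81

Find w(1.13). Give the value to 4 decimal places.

0.7527

RK4: k1 = f(t_n, w_n); k2 = f(t_n + h/2, w_n + (h/2)·k1); k3 = f(t_n + h/2, w_n + (h/2)·k2); k4 = f(t_n + h, w_n + h·k3); w_{n+1} = w_n + (h/6)·(k1 + 2k2 + 2k3 + k4).
t=1.000000, w=0.810000:
  k1 = f(1.000000, 0.810000) = -0.429300
  k2 = f(1.065000, 0.782096) = -0.441454
  k3 = f(1.065000, 0.781306) = -0.441008
  k4 = f(1.130000, 0.752669) = -0.450773
  w ← 0.810000 + (0.13/6)·(k1 + 2k2 + 2k3 + k4) = 0.752692
w(1.13) ≈ 0.7527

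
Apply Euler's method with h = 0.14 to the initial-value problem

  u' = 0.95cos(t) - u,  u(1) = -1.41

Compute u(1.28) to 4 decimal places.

-0.9255

Euler: u_{n+1} = u_n + h·f(t_n, u_n).
t=1.000000, u=-1.410000: f=1.923287 → u ← -1.410000 + 0.14·1.923287 = -1.140740
t=1.140000, u=-1.140740: f=1.537455 → u ← -1.140740 + 0.14·1.537455 = -0.925496
u(1.28) ≈ -0.9255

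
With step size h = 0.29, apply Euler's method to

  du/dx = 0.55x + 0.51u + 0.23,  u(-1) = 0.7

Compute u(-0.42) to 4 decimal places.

Euler: u_{n+1} = u_n + h·f(x_n, u_n).
x=-1.000000, u=0.700000: f=0.037000 → u ← 0.700000 + 0.29·0.037000 = 0.710730
x=-0.710000, u=0.710730: f=0.201972 → u ← 0.710730 + 0.29·0.201972 = 0.769302
u(-0.42) ≈ 0.7693

0.7693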